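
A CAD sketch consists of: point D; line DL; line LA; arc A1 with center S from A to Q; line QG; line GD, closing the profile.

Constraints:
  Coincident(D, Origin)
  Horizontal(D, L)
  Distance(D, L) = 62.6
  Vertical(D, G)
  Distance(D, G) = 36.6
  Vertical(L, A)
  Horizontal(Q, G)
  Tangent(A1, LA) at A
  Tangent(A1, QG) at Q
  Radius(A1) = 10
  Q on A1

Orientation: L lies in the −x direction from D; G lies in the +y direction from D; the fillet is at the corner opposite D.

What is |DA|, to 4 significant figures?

68.02

The virtual corner opposite D is at (-62.60, 36.60). Tangency of A1 to LA means the radius SA is perpendicular to LA and the tangent condition forces SQ to be normal to QG, with radius 10.0, so the center S sits 10.0 in from both sides at S = (-52.60, 26.60). That places the tangent points at A = (-62.60, 26.60) on LA and Q = (-52.60, 36.60) on QG. Then |DA| = |A − D| = 68.02.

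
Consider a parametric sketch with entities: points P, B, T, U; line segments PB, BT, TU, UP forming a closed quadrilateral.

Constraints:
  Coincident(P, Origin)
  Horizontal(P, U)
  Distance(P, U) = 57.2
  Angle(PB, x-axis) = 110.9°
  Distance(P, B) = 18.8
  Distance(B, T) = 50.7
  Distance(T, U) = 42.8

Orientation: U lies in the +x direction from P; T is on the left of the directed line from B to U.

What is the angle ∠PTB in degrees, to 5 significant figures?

19.834°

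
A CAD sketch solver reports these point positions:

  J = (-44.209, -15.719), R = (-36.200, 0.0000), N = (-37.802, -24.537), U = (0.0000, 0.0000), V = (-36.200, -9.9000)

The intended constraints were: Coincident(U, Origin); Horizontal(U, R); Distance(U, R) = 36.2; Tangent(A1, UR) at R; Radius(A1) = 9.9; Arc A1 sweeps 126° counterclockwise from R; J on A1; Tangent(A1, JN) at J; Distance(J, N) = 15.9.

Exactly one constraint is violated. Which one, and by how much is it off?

Distance(J, N) = 15.9 — off by 5.00.

U = (0.00, 0.00) ✓; U.y = 0.00, R.y = 0.00 ✓; |UR| = 36.20 ✓; ∠(VR, RU) = 90.00° ✓; |VR| = 9.900 ✓; bearing(V→J) − bearing(V→R) = 126.0° ✓; |VJ| = 9.900 ✓; ∠(VJ, JN) = 90.00° ✓; |JN| = 10.90 ✗.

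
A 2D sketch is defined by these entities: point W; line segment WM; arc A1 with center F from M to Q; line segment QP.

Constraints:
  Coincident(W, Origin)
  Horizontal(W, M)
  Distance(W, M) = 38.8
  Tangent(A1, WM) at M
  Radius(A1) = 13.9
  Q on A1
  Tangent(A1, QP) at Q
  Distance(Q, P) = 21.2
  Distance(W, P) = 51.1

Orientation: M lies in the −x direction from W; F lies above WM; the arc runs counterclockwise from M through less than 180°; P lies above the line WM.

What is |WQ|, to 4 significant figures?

31.98

W is at the origin; WM is horizontal with |WM| = 38.8 and M on the −x side, so M = (-38.80, 0.000). Tangency of A1 to WM means the radius FM is perpendicular to WM, so F = M + (0, 13.9) = (-38.80, 13.90). Since FQ ⟂ QP (tangency), |FP| = √(13.9² + 21.2²) = 25.35 regardless of where Q sits on A1. So P lies on both circle(W, 51.1) and circle(F, 25.35); the above-WM intersection is P = (-33.40, 38.67). Q is the foot of the tangent from P: Q = (-25.82, 18.87).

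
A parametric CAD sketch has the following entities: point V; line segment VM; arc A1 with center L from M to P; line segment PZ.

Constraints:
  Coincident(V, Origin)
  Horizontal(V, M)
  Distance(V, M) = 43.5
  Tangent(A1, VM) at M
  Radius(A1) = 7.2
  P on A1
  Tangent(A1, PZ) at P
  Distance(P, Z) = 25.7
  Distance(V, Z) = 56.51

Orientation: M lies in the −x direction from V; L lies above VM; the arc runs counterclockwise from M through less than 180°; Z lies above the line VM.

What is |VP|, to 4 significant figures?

37.94

Checks: |LP| = 7.200 ✓; ∠(LP, PZ) = 90.00° ✓; |PZ| = 25.70 ✓; |VZ| = 56.51 ✓.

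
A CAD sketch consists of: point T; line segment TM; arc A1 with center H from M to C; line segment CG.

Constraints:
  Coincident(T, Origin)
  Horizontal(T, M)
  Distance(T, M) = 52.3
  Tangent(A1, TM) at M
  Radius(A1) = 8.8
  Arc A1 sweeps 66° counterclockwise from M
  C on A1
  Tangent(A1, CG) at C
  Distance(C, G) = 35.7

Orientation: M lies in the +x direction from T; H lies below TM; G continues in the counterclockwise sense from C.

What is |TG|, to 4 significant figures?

48.12

T is at the origin; TM is horizontal with |TM| = 52.3 and M on the +x side, so M = (52.30, 0.000). A1 meets TM tangentially, so HM is at right angles to TM, so H = M + (0, -8.8) = (52.30, -8.800). On A1, M sits at bearing 90° from H; a 66° counterclockwise sweep puts C at bearing 156°, so C = H + 8.8·(cos 156°, sin 156°) = (44.26, -5.221). Tangency of A1 to CG means the radius HC is perpendicular to CG, so CG runs along (−sin 156°, cos 156°); with |CG| = 35.7, G = (29.74, -37.83). Then |TG| = |G − T| = 48.12.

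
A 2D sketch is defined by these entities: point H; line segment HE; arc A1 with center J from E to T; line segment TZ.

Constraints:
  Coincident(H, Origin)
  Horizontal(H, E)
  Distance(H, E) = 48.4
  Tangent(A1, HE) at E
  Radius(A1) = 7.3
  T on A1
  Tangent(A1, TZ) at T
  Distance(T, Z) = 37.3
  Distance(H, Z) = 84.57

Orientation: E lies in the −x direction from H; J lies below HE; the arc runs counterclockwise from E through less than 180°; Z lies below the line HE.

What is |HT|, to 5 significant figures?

53.768

Checks: ∠(JE, EH) = 90.00° ✓; |JT| = 7.300 ✓; ∠(JT, TZ) = 90.00° ✓; |TZ| = 37.30 ✓; |HZ| = 84.57 ✓.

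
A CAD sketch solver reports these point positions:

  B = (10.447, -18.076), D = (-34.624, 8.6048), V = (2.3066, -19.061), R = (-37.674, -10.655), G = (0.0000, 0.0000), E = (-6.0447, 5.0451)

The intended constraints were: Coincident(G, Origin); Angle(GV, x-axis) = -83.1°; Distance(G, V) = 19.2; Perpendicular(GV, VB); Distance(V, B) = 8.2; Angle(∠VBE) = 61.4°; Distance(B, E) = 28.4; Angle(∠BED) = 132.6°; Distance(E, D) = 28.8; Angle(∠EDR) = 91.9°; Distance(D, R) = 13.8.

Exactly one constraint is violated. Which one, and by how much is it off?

Distance(D, R) = 13.8 — off by 5.70.

G = (0.00, 0.00) ✓; GV at -83.10° ✓; |GV| = 19.20 ✓; ∠(GV, VB) = 90.00° ✓; |VB| = 8.200 ✓; ∠VBE = 61.40° ✓; |BE| = 28.40 ✓; ∠BED = 132.6° ✓; |ED| = 28.80 ✓; ∠EDR = 91.90° ✓; |DR| = 19.50 ✗.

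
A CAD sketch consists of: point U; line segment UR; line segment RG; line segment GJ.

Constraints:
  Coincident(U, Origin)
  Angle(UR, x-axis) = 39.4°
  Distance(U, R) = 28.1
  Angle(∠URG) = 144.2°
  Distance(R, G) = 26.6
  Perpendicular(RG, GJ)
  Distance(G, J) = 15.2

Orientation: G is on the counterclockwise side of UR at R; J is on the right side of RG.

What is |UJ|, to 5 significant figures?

58.655

∠URG = 144.2°, so RG runs at 39.4° + (180° − 144.2°) = 75.200° from the x-axis; with |RG| = 26.6, G = R + 26.6·(cos 75.200°, sin 75.200°) = (28.509, 43.553). The perpendicularity gives GJ at right angles to RG; with |GJ| = 15.2 on the right of RG, J = G + 15.2·(0.96682, -0.25545) = (43.204, 39.671). Then |UJ| = |J − U| = 58.655.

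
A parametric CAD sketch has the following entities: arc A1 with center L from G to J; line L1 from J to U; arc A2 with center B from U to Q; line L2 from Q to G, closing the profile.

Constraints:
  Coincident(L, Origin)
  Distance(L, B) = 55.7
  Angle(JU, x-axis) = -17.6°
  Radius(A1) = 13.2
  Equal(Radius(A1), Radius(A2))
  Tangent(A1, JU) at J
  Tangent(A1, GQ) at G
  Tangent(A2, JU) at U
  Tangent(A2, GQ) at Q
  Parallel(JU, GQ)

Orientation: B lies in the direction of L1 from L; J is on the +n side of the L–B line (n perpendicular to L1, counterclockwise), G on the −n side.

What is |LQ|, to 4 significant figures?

57.24

Tangency of A1 to both parallel lines with radius 13.2 puts J and G at L ± 13.2·n: J = (3.991, 12.58), G = (-3.991, -12.58). Equal radii place U and Q the same way about B: U = B + 13.2·n = (57.08, -4.260), Q = B − 13.2·n = (49.10, -29.42). Then |LQ| = |Q − L| = 57.24.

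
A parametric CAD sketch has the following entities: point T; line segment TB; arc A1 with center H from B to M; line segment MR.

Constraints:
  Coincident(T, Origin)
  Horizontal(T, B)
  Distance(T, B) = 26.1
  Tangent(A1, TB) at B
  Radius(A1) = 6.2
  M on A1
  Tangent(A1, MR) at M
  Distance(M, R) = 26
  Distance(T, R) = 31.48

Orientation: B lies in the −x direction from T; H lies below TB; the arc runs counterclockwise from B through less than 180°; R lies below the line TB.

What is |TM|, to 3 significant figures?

32.3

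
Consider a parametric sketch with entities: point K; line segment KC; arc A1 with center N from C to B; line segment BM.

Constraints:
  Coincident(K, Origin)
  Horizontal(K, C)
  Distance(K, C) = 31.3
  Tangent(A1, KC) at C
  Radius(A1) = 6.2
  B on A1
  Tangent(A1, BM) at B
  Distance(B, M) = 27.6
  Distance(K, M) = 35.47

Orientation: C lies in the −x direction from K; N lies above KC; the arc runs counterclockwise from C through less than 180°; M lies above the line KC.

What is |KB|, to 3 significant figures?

25.7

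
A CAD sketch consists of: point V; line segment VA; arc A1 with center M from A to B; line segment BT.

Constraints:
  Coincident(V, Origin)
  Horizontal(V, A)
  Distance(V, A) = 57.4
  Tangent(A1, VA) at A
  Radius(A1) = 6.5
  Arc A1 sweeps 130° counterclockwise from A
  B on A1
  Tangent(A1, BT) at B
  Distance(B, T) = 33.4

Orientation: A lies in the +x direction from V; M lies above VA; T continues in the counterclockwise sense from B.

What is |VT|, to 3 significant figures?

54.7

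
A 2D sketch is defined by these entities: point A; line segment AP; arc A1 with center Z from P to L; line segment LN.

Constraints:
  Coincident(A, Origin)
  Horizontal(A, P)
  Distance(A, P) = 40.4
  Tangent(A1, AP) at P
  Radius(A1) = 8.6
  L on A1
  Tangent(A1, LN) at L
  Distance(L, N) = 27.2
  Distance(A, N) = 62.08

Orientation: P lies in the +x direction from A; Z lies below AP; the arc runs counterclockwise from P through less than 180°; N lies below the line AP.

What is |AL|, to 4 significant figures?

36.65

A is at the origin; AP is horizontal with |AP| = 40.4 and P on the +x side, so P = (40.40, 0.000). Since A1 is tangent to AP there, ZP ⟂ AP, so Z = P + (0, -8.6) = (40.40, -8.600). Since ZL ⟂ LN (tangency), |ZN| = √(8.6² + 27.2²) = 28.53 regardless of where L sits on A1. So N lies on both circle(A, 62.08) and circle(Z, 28.53); the below-AP intersection is N = (51.30, -34.96). L is the foot of the tangent from N: L = (33.81, -14.13).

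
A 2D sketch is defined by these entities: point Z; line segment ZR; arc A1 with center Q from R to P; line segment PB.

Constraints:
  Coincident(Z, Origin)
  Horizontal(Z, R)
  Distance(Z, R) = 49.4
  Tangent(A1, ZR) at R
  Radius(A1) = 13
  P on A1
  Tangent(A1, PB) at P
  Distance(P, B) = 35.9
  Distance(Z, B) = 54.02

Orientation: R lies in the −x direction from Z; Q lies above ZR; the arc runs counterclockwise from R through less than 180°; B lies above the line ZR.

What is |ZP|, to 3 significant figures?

38.1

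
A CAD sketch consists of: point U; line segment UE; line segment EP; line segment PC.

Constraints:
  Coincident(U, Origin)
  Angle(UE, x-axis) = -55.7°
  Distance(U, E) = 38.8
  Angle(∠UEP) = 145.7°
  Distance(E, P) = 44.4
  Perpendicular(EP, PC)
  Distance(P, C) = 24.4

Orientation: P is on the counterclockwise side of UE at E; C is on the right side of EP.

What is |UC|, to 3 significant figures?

89.4

U is at the origin; UE runs at -55.7° with length 38.8, so E = 38.8·(cos -55.7°, sin -55.7°) = (21.9, -32.1). ∠UEP = 145.7°, so EP runs at -55.7° + (180° − 145.7°) = -21.4° from the x-axis; with |EP| = 44.4, P = E + 44.4·(cos -21.4°, sin -21.4°) = (63.2, -48.3). EP ⟂ PC; with |PC| = 24.4 on the right of EP, C = P + 24.4·(-0.365, -0.931) = (54.3, -71.0). Then |UC| = |C − U| = 89.4.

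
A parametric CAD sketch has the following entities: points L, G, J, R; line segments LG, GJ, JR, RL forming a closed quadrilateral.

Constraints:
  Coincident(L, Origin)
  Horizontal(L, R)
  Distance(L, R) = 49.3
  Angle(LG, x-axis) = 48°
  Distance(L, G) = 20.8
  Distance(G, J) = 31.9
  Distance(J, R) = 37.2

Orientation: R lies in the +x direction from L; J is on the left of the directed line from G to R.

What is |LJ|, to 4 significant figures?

52.55

L is at the origin; LR is horizontal with |LR| = 49.3 and R in +x, so R = (49.3, 0). LG runs at 48.0° with |LG| = 20.8, so G = (13.92, 15.46). J is determined by |GJ| = 31.9 and |JR| = 37.2 together: it lies at the intersection of circle(G, 31.9) and circle(R, 37.2). With |GR| = 38.61, the foot of the radical line on GR is 14.56 from G and the perpendicular offset is √(31.9² − 14.56²) = 28.38. Taking the left-of-GR solution: J = (38.63, 35.64).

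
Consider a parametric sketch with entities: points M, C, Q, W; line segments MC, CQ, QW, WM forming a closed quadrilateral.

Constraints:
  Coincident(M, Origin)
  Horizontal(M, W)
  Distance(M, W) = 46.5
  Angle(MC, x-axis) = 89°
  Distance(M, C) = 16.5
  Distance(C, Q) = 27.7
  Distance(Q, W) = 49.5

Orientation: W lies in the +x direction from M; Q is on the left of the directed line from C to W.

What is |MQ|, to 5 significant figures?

42.384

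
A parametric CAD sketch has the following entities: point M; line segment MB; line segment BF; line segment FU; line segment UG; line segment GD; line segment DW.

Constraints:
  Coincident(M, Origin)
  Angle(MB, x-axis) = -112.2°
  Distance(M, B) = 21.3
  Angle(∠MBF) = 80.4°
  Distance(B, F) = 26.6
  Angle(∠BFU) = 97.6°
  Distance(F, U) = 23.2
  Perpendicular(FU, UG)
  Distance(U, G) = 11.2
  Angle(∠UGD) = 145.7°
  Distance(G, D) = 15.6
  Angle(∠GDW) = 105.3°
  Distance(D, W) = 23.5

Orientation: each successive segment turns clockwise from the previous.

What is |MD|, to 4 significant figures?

3.694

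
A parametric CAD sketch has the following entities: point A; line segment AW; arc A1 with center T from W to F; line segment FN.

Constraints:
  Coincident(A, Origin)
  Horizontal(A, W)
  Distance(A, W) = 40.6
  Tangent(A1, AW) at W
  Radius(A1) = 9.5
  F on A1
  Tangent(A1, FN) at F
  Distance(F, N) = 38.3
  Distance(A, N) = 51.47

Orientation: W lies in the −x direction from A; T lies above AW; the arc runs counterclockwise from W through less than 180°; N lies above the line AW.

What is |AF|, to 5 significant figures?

32.209

Checks: |TF| = 9.500 ✓; ∠(TF, FN) = 90.00° ✓; |FN| = 38.30 ✓; |AN| = 51.47 ✓.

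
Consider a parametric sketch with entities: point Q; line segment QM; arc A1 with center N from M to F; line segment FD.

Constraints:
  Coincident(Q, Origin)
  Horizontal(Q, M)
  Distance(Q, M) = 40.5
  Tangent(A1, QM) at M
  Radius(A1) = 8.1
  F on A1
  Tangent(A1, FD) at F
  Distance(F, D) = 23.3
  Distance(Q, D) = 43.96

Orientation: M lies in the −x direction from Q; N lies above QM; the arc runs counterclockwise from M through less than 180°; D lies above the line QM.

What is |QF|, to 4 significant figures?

33.31

Q is at the origin; Q and M share the same y with |QM| = 40.5 and M on the −x side, so M = (-40.50, 0.000). Since A1 is tangent to QM there, NM ⟂ QM, so N = M + (0, 8.1) = (-40.50, 8.100). Since NF ⟂ FD (tangency), |ND| = √(8.1² + 23.3²) = 24.67 regardless of where F sits on A1. So D lies on both circle(Q, 43.96) and circle(N, 24.67); the above-QM intersection is D = (-31.21, 30.95). F is the foot of the tangent from D: F = (-32.41, 7.684).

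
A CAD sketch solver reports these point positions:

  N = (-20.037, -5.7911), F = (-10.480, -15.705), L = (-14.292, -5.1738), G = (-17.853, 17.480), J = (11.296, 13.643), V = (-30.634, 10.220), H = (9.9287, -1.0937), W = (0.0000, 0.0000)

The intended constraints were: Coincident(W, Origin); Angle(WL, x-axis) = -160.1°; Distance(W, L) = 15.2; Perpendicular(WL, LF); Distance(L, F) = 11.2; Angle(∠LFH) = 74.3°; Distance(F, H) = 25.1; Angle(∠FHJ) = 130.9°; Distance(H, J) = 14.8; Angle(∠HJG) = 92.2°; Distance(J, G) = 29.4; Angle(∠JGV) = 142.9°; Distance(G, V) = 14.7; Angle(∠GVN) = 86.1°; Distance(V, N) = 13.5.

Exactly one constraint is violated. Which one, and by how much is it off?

Distance(V, N) = 13.5 — off by 5.70.

W = (0.00, 0.00) ✓; WL at -160.1° ✓; |WL| = 15.20 ✓; ∠(WL, LF) = 90.00° ✓; |LF| = 11.20 ✓; ∠LFH = 74.30° ✓; |FH| = 25.10 ✓; ∠FHJ = 130.9° ✓; |HJ| = 14.80 ✓; ∠HJG = 92.20° ✓; |JG| = 29.40 ✓; ∠JGV = 142.9° ✓; |GV| = 14.70 ✓; ∠GVN = 86.10° ✓; |VN| = 19.20 ✗.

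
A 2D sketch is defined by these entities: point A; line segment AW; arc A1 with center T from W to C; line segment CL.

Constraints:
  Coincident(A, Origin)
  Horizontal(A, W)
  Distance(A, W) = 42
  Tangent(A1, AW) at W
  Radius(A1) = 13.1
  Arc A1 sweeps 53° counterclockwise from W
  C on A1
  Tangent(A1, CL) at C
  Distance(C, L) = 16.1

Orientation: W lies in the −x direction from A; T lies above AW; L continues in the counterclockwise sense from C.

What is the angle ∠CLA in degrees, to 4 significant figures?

87.40°

A is at the origin; A and W share the same y with |AW| = 42.0 and W on the −x side, so W = (-42.00, 0.000). Since A1 is tangent to AW there, TW ⟂ AW, so T = W + (0, 13.1) = (-42.00, 13.10). On A1, W sits at bearing -90° from T; a 53° counterclockwise sweep puts C at bearing -37°, so C = T + 13.1·(cos -37°, sin -37°) = (-31.54, 5.216). Tangency of A1 to CL means the radius TC is perpendicular to CL, so CL runs along (−sin -37°, cos -37°); with |CL| = 16.1, L = (-21.85, 18.07). Then cos ∠CLA = LC·LA / (|LC||LA|), giving 87.40°.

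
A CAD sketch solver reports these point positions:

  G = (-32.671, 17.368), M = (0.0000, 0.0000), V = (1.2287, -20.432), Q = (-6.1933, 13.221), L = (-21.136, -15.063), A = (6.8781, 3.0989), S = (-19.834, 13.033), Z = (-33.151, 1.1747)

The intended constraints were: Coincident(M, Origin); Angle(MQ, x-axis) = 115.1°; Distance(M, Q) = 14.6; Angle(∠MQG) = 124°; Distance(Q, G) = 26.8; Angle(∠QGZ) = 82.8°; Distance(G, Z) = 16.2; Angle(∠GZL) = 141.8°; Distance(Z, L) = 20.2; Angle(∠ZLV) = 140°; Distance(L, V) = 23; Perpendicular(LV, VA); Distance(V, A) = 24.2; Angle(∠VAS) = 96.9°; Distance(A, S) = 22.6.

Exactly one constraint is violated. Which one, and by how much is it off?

Distance(A, S) = 22.6 — off by 5.90.

M = (0.00, 0.00) ✓; MQ at 115.1° ✓; |MQ| = 14.60 ✓; ∠MQG = 124.0° ✓; |QG| = 26.80 ✓; ∠QGZ = 82.80° ✓; |GZ| = 16.20 ✓; ∠GZL = 141.8° ✓; |ZL| = 20.20 ✓; ∠ZLV = 140.0° ✓; |LV| = 23.00 ✓; ∠(LV, VA) = 90.00° ✓; |VA| = 24.20 ✓; ∠VAS = 96.90° ✓; |AS| = 28.50 ✗.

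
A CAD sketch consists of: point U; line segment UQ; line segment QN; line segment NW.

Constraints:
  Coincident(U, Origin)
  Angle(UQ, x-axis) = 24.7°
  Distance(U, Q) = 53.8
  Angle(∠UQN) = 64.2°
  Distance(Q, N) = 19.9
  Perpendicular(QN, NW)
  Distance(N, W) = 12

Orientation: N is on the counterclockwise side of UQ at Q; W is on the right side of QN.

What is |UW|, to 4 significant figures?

60.54

U is at the origin; UQ runs at 24.7° with length 53.8, so Q = 53.8·(cos 24.7°, sin 24.7°) = (48.88, 22.48). ∠UQN = 64.2°, so QN runs at 24.7° + (180° − 64.2°) = 140.5° from the x-axis; with |QN| = 19.9, N = Q + 19.9·(cos 140.5°, sin 140.5°) = (33.52, 35.14). QN is perpendicular to NW; with |NW| = 12.0 on the right of QN, W = N + 12.0·(0.6361, 0.7716) = (41.16, 44.40). Then |UW| = |W − U| = 60.54.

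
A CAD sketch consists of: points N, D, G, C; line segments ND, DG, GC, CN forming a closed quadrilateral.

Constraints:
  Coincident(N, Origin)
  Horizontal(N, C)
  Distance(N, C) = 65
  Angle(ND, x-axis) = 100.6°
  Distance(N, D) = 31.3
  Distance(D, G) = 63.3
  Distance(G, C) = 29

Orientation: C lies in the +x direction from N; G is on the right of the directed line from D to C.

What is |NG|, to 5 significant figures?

41.672

N is at the origin; NC is horizontal with |NC| = 65.0 and C in +x, so C = (65.0, 0). ND runs at 100.6° with |ND| = 31.3, so D = (-5.7577, 30.766). G is determined by |DG| = 63.3 and |GC| = 29.0 together: it lies at the intersection of circle(D, 63.3) and circle(C, 29.0). With |DC| = 77.157, the foot of the radical line on DC is 59.094 from D and the perpendicular offset is √(63.3² − 59.094²) = 22.688. Taking the right-of-DC solution: G = (39.389, -13.604).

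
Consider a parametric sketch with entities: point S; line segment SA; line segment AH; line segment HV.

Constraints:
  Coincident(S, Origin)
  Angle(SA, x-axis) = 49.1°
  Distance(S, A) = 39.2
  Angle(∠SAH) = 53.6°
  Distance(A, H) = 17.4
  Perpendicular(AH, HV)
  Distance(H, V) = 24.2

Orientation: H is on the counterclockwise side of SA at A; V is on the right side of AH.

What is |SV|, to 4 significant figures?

56.06

∠SAH = 53.6°, so AH runs at 49.1° + (180° − 53.6°) = 175.5° from the x-axis; with |AH| = 17.4, H = A + 17.4·(cos 175.5°, sin 175.5°) = (8.319, 30.99). The perpendicularity gives HV at right angles to AH; with |HV| = 24.2 on the right of AH, V = H + 24.2·(0.07846, 0.9969) = (10.22, 55.12). Then |SV| = |V − S| = 56.06.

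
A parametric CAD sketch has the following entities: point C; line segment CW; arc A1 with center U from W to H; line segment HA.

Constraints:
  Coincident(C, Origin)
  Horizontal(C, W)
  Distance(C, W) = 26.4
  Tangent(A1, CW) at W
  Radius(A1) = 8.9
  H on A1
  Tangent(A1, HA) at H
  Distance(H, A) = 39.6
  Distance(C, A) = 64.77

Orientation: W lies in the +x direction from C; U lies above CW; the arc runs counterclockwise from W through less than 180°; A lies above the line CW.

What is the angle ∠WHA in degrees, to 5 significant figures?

145.14°

Checks: C.y = 0.00, W.y = 0.00 ✓; ∠(UW, WC) = 90.00° ✓; |UW| = 8.900 ✓; |UH| = 8.900 ✓; ∠(UH, HA) = 90.00° ✓; |HA| = 39.60 ✓; |CA| = 64.77 ✓.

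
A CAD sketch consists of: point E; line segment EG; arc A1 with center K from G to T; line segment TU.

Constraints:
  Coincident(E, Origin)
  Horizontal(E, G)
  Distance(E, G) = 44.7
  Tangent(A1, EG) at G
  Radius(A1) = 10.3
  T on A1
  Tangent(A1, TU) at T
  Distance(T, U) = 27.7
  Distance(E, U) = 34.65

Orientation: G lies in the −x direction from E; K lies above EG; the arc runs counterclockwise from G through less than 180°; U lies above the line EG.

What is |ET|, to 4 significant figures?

36.41

Checks: ∠(KG, GE) = 90.00° ✓; |KT| = 10.30 ✓; ∠(KT, TU) = 90.00° ✓; |TU| = 27.70 ✓; |EU| = 34.65 ✓.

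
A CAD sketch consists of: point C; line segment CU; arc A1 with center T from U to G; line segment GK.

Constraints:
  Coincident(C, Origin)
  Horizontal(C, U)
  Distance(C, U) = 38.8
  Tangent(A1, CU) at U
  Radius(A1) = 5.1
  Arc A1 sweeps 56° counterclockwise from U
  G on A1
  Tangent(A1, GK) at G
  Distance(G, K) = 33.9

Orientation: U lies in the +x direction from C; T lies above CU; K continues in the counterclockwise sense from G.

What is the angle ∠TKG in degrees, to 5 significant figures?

8.5556°

C is at the origin; CU is horizontal with |CU| = 38.8 and U on the +x side, so U = (38.800, 0.0000). Since A1 is tangent to CU there, TU ⟂ CU, so T = U + (0, 5.1) = (38.800, 5.1000). On A1, U sits at bearing -90° from T; a 56° counterclockwise sweep puts G at bearing -34°, so G = T + 5.1·(cos -34°, sin -34°) = (43.028, 2.2481). Tangency of A1 to GK means the radius TG is perpendicular to GK, so GK runs along (−sin -34°, cos -34°); with |GK| = 33.9, K = (61.985, 30.352). Then cos ∠TKG = KT·KG / (|KT||KG|), giving 8.5556°.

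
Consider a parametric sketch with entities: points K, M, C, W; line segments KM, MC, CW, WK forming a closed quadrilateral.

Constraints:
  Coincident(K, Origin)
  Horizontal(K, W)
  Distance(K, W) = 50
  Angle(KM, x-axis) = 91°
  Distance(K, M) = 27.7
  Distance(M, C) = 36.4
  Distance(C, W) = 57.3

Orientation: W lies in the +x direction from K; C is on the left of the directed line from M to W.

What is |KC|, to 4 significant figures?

58.52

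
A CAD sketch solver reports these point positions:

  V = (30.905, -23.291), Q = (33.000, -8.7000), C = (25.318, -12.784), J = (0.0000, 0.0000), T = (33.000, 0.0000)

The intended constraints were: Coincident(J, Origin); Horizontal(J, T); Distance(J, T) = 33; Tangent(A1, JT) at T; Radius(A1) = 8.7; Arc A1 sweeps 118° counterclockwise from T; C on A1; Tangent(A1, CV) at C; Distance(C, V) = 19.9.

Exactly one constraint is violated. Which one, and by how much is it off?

Distance(C, V) = 19.9 — off by 8.00.

J = (0.00, 0.00) ✓; J.y = 0.00, T.y = 0.00 ✓; |JT| = 33.00 ✓; ∠(QT, TJ) = 90.00° ✓; |QT| = 8.700 ✓; bearing(Q→C) − bearing(Q→T) = 118.0° ✓; |QC| = 8.700 ✓; ∠(QC, CV) = 90.00° ✓; |CV| = 11.90 ✗.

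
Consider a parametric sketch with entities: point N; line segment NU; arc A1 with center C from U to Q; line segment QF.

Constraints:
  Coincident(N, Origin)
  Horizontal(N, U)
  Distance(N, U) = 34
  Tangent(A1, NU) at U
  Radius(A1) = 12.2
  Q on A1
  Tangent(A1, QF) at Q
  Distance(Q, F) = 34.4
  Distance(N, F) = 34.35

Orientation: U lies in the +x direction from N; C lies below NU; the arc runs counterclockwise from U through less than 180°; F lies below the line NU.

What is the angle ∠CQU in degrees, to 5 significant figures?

61.878°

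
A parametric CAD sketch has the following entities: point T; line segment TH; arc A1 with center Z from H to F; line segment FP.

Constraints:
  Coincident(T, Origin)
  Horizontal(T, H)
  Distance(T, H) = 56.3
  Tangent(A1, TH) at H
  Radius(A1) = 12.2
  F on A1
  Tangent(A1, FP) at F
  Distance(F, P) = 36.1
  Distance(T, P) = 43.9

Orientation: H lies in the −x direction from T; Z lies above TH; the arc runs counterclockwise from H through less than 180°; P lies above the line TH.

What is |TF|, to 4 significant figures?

46.49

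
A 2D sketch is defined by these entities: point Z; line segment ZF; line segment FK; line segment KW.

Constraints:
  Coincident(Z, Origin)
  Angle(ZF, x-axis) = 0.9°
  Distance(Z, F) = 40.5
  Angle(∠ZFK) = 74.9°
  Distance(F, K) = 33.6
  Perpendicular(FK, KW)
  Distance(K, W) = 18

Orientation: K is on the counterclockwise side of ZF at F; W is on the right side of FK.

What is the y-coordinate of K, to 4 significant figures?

32.93

Z is at the origin; ZF runs at 0.9° with length 40.5, so F = 40.5·(cos 0.9°, sin 0.9°) = (40.50, 0.6361). ∠ZFK = 74.9°, so FK runs at 0.9° + (180° − 74.9°) = 106.0° from the x-axis; with |FK| = 33.6, K = F + 33.6·(cos 106.0°, sin 106.0°) = (31.23, 32.93). So K.y = 32.93.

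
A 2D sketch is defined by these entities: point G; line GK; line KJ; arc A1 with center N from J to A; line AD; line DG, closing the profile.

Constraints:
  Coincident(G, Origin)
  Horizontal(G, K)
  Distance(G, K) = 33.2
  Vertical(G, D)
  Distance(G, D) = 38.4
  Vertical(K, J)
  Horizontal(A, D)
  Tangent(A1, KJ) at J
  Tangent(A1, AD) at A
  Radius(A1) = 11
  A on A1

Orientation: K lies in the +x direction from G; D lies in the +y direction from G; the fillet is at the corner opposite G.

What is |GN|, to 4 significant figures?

35.26

G is at the origin; GK is horizontal with |GK| = 33.2 and K on the +x side, so K = (33.20, 0.000). G and D share the same x with |GD| = 38.4 and D on the +y side, so D = (0.000, 38.40). The virtual corner opposite G is at (33.20, 38.40). Since A1 is tangent to KJ there, NJ ⟂ KJ and since A1 is tangent to AD there, NA ⟂ AD, with radius 11.0, so the center N sits 11.0 in from both sides at N = (22.20, 27.40). Then |GN| = |N − G| = 35.26.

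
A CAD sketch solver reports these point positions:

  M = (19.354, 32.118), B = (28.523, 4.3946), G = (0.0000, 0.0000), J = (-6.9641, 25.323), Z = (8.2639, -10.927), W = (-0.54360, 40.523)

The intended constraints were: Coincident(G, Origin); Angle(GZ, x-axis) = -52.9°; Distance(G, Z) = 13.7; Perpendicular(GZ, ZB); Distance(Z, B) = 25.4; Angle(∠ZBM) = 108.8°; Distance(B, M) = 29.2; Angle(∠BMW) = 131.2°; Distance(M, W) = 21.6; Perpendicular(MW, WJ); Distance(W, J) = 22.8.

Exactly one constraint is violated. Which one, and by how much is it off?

Distance(W, J) = 22.8 — off by 6.30.

G = (0.00, 0.00) ✓; GZ at -52.90° ✓; |GZ| = 13.70 ✓; ∠(GZ, ZB) = 90.00° ✓; |ZB| = 25.40 ✓; ∠ZBM = 108.8° ✓; |BM| = 29.20 ✓; ∠BMW = 131.2° ✓; |MW| = 21.60 ✓; ∠(MW, WJ) = 90.00° ✓; |WJ| = 16.50 ✗.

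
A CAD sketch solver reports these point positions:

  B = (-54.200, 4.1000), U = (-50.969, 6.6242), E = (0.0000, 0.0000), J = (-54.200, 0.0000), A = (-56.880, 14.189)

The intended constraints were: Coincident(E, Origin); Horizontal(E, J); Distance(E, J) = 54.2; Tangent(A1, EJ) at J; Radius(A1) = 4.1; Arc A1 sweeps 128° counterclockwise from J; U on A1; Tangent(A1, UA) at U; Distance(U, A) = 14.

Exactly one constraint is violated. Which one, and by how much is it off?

Distance(U, A) = 14 — off by 4.40.

E = (0.00, 0.00) ✓; E.y = 0.00, J.y = 0.00 ✓; |EJ| = 54.20 ✓; ∠(BJ, JE) = 90.00° ✓; |BJ| = 4.100 ✓; bearing(B→U) − bearing(B→J) = 128.0° ✓; |BU| = 4.100 ✓; ∠(BU, UA) = 90.00° ✓; |UA| = 9.600 ✗.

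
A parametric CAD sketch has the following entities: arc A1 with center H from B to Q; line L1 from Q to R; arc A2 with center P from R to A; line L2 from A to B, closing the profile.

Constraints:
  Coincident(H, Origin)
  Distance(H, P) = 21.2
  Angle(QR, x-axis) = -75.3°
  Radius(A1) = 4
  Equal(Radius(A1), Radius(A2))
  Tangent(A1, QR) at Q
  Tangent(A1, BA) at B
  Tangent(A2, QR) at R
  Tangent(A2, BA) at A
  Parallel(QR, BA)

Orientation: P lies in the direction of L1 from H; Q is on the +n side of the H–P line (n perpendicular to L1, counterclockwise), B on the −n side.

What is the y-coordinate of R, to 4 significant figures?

-19.49

The slot axis is L1's direction at -75.3°, so u = (cos -75.3°, sin -75.3°) = (0.2538, -0.9673) and n = (−sin -75.3°, cos -75.3°) = (0.9673, 0.2538). H is at the origin and P lies 21.2 along u from H, so P = 21.2·u = (5.380, -20.51). Tangency of A1 to both parallel lines with radius 4.0 puts Q and B at H ± 4.0·n: Q = (3.869, 1.015), B = (-3.869, -1.015). Equal radii place R and A the same way about P: R = P + 4.0·n = (9.249, -19.49), A = P − 4.0·n = (1.511, -21.52). So R.y = -19.49.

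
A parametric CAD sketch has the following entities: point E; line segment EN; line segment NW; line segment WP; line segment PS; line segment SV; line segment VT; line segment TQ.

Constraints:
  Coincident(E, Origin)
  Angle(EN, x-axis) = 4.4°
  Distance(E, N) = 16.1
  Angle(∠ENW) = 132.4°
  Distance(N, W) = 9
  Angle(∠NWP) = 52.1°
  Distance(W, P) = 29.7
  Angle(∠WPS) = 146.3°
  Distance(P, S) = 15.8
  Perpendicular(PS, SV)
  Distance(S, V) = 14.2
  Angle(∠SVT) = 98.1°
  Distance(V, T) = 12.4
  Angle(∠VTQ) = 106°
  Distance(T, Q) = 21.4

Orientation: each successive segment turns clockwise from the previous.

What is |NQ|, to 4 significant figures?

25.39

E is at the origin; EN runs at 4.4° with length 16.1, so N = (16.05, 1.235). ∠ENW = 132.4° gives NW at -43.20° from the x-axis; with |NW| = 9.0, W = (22.61, -4.926). ∠NWP = 52.1° gives WP at -171.1° from the x-axis; with |WP| = 29.7, P = (-6.729, -9.521). ∠WPS = 146.3° gives PS at 155.2° from the x-axis; with |PS| = 15.8, S = (-21.07, -2.893). The perpendicularity gives SV at right angles to PS, so SV runs at 65.20°; with |SV| = 14.2, V = (-15.12, 9.997). ∠SVT = 98.1° gives VT at -16.70° from the x-axis; with |VT| = 12.4, T = (-3.239, 6.434). ∠VTQ = 106.0° gives TQ at -90.70° from the x-axis; with |TQ| = 21.4, Q = (-3.500, -14.96). Then |NQ| = |Q − N| = 25.39.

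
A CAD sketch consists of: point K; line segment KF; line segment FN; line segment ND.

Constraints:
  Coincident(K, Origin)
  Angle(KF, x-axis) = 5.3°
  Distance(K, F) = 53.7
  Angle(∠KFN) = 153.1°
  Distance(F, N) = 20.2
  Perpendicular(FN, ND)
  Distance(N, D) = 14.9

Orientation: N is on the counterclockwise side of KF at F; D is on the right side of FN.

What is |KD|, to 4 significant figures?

78.57

K is at the origin; KF runs at 5.3° with length 53.7, so F = 53.7·(cos 5.3°, sin 5.3°) = (53.47, 4.960). ∠KFN = 153.1°, so FN runs at 5.3° + (180° − 153.1°) = 32.20° from the x-axis; with |FN| = 20.2, N = F + 20.2·(cos 32.20°, sin 32.20°) = (70.56, 15.72). FN ⟂ ND; with |ND| = 14.9 on the right of FN, D = N + 14.9·(0.5329, -0.8462) = (78.50, 3.116). Then |KD| = |D − K| = 78.57.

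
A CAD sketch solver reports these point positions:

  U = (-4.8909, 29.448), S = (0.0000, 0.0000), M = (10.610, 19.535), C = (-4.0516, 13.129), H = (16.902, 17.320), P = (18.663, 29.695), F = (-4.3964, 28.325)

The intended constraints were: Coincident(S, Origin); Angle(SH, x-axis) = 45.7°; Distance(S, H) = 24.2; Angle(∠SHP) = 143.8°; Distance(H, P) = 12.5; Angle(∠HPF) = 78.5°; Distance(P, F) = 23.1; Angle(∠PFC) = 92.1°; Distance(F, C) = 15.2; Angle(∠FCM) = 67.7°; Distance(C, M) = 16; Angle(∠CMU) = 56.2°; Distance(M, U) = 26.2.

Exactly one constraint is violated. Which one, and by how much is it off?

Distance(M, U) = 26.2 — off by 7.80.

S = (0.00, 0.00) ✓; SH at 45.70° ✓; |SH| = 24.20 ✓; ∠SHP = 143.8° ✓; |HP| = 12.50 ✓; ∠HPF = 78.50° ✓; |PF| = 23.10 ✓; ∠PFC = 92.10° ✓; |FC| = 15.20 ✓; ∠FCM = 67.70° ✓; |CM| = 16.00 ✓; ∠CMU = 56.20° ✓; |MU| = 18.40 ✗.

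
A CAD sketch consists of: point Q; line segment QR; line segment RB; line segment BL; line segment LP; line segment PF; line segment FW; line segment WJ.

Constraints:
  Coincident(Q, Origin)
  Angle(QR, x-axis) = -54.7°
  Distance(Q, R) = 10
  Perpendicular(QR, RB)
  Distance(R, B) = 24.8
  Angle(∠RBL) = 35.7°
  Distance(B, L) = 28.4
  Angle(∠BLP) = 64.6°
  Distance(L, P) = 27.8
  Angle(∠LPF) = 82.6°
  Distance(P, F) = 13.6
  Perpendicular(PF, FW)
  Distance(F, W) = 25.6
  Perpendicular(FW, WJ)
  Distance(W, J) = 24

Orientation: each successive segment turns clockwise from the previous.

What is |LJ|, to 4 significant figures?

14.12

Q is at the origin; QR runs at -54.7° with length 10.0, so R = (5.779, -8.161). QR ⟂ RB, so RB runs at -144.7°; with |RB| = 24.8, B = (-14.46, -22.49). ∠RBL = 35.7° gives BL at 71.00° from the x-axis; with |BL| = 28.4, L = (-5.216, 4.360). ∠BLP = 64.6° gives LP at -44.40° from the x-axis; with |LP| = 27.8, P = (14.65, -15.09). ∠LPF = 82.6° gives PF at -141.8° from the x-axis; with |PF| = 13.6, F = (3.959, -23.50). PF ⟂ FW, so FW runs at 128.2°; with |FW| = 25.6, W = (-11.87, -3.383). FW ⟂ WJ, so WJ runs at 38.20°; with |WJ| = 24.0, J = (6.988, 11.46). Then |LJ| = |J − L| = 14.12.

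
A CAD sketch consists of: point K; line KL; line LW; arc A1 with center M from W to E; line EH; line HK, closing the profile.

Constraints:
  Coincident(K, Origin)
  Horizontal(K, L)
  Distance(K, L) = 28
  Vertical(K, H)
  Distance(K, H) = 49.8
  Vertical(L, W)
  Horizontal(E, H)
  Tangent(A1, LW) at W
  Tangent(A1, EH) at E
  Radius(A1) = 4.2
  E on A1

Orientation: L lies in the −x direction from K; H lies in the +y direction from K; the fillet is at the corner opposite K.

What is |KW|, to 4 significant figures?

53.51

The virtual corner opposite K is at (-28.00, 49.80). Since A1 is tangent to LW there, MW ⟂ LW and the tangent condition forces ME to be normal to EH, with radius 4.2, so the center M sits 4.2 in from both sides at M = (-23.80, 45.60). That places the tangent points at W = (-28.00, 45.60) on LW and E = (-23.80, 49.80) on EH. Then |KW| = |W − K| = 53.51.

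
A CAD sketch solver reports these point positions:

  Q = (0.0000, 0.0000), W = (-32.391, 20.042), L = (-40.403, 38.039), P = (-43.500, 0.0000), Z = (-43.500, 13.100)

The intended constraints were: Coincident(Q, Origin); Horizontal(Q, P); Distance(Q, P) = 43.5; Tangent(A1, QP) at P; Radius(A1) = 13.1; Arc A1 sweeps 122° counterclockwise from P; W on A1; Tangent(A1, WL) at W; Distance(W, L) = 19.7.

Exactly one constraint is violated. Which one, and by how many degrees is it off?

Tangent(A1, WL) at W — off by 8.00°.

Q = (0.00, 0.00) ✓; Q.y = 0.00, P.y = 0.00 ✓; |QP| = 43.50 ✓; ∠(ZP, PQ) = 90.00° ✓; |ZP| = 13.10 ✓; bearing(Z→W) − bearing(Z→P) = 122.0° ✓; |ZW| = 13.10 ✓; ∠(ZW, WL) = 98.00° ✗; |WL| = 19.70 ✓.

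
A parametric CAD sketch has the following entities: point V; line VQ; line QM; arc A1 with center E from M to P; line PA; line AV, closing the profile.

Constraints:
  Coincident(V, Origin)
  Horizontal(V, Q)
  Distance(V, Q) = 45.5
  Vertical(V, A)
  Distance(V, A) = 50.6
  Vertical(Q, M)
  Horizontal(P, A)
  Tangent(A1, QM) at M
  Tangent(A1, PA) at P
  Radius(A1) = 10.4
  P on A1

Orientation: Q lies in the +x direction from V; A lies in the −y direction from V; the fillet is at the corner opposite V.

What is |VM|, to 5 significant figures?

60.715

V is at the origin; V and Q share the same y with |VQ| = 45.5 and Q on the +x side, so Q = (45.500, 0.0000). V and A share the same x with |VA| = 50.6 and A on the −y side, so A = (0.0000, -50.600). The virtual corner opposite V is at (45.500, -50.600). Tangency of A1 to QM means the radius EM is perpendicular to QM and the tangent condition forces EP to be normal to PA, with radius 10.4, so the center E sits 10.4 in from both sides at E = (35.100, -40.200). That places the tangent points at M = (45.500, -40.200) on QM and P = (35.100, -50.600) on PA. Then |VM| = |M − V| = 60.715.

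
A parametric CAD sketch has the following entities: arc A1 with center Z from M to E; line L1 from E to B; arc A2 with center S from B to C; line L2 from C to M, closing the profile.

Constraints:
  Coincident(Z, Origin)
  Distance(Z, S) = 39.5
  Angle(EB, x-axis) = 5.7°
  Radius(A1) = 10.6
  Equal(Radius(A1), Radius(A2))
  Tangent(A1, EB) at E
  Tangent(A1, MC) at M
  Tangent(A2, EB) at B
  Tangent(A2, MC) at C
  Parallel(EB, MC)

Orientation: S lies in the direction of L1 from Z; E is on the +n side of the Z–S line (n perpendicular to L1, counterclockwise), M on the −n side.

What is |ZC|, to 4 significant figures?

40.90

The slot axis is L1's direction at 5.7°, so u = (cos 5.7°, sin 5.7°) = (0.9951, 0.09932) and n = (−sin 5.7°, cos 5.7°) = (-0.09932, 0.9951). Z is at the origin and S lies 39.5 along u from Z, so S = 39.5·u = (39.30, 3.923). Tangency of A1 to both parallel lines with radius 10.6 puts E and M at Z ± 10.6·n: E = (-1.053, 10.55), M = (1.053, -10.55). Equal radii place B and C the same way about S: B = S + 10.6·n = (38.25, 14.47), C = S − 10.6·n = (40.36, -6.624). Then |ZC| = |C − Z| = 40.90.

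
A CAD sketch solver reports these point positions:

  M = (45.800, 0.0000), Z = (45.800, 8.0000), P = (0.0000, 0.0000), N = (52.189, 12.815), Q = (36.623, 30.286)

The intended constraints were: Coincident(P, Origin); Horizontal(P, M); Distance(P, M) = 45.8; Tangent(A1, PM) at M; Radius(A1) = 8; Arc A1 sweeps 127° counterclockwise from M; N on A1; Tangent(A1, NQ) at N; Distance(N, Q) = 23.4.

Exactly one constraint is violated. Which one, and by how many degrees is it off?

Tangent(A1, NQ) at N — off by 4.70°.

P = (0.00, 0.00) ✓; P.y = 0.00, M.y = 0.00 ✓; |PM| = 45.80 ✓; ∠(ZM, MP) = 90.00° ✓; |ZM| = 8.000 ✓; bearing(Z→N) − bearing(Z→M) = 127.0° ✓; |ZN| = 8.000 ✓; ∠(ZN, NQ) = 85.30° ✗; |NQ| = 23.40 ✓.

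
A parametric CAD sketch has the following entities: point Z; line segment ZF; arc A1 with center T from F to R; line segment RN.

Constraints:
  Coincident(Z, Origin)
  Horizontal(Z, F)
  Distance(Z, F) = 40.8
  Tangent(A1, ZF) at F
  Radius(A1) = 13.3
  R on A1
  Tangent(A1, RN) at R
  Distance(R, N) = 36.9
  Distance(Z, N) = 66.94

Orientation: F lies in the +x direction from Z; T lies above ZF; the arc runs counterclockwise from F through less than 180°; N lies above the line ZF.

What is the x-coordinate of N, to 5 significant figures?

41.508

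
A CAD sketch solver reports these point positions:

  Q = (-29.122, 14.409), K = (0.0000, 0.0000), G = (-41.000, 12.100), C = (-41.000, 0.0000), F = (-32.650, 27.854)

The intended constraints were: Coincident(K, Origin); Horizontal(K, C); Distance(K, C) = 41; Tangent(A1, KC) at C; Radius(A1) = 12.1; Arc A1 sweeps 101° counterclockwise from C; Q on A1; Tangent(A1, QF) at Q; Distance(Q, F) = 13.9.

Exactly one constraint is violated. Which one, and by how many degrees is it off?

Tangent(A1, QF) at Q — off by 3.70°.

K = (0.00, 0.00) ✓; K.y = 0.00, C.y = 0.00 ✓; |KC| = 41.00 ✓; ∠(GC, CK) = 90.00° ✓; |GC| = 12.10 ✓; bearing(G→Q) − bearing(G→C) = 101.0° ✓; |GQ| = 12.10 ✓; ∠(GQ, QF) = 86.30° ✗; |QF| = 13.90 ✓.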